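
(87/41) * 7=609/41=14.85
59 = 59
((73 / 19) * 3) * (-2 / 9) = -146 / 57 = -2.56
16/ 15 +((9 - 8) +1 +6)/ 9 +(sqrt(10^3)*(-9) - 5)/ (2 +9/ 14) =-107.62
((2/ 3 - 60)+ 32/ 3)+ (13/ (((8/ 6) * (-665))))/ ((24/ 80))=-38875/ 798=-48.72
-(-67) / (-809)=-67 / 809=-0.08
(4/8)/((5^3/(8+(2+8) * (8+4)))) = 0.51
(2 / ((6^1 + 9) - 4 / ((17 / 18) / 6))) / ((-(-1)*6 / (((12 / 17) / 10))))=-2 / 885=-0.00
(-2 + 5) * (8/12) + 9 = 11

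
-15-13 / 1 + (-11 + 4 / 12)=-38.67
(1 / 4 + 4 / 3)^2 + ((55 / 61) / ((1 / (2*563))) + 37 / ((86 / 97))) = 400180351 / 377712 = 1059.49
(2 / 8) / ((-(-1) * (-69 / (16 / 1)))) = -4 / 69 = -0.06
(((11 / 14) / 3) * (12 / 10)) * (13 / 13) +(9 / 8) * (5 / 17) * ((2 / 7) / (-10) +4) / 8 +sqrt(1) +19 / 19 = 2.48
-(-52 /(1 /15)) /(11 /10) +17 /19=148387 /209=709.99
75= 75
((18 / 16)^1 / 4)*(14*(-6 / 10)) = -189 / 80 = -2.36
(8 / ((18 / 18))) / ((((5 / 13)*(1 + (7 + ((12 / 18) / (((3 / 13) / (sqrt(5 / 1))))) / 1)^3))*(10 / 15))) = 25292103876 / 1876044995-11300242122*sqrt(5) / 1876044995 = 0.01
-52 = -52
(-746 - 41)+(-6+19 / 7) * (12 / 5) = -27821 / 35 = -794.89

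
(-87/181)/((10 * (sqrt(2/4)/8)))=-348 * sqrt(2)/905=-0.54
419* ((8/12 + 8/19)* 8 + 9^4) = 156904187/57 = 2752705.04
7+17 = 24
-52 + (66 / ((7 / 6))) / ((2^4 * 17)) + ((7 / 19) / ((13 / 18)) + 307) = 30065289 / 117572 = 255.72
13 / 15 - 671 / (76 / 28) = -70208 / 285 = -246.34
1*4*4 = 16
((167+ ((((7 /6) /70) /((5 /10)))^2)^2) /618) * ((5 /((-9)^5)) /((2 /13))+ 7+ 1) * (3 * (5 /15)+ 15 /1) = 127792140074719 /3694843552500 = 34.59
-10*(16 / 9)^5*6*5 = -104857600 / 19683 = -5327.32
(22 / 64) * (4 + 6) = 55 / 16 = 3.44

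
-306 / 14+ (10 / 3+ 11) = -158 / 21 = -7.52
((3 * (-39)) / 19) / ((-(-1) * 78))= -3 / 38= -0.08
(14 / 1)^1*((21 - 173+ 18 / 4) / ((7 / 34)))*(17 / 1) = -170510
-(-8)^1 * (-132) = -1056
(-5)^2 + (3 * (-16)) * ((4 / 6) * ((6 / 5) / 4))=77 / 5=15.40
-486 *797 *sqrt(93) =-387342 *sqrt(93) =-3735390.97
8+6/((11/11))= 14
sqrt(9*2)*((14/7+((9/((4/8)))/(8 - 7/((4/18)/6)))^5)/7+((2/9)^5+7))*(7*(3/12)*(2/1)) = 585069982868873591*sqrt(2)/7647406264772766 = 108.20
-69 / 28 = -2.46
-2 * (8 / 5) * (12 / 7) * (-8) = 1536 / 35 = 43.89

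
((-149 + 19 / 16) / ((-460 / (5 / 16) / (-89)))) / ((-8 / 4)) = 210485 / 47104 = 4.47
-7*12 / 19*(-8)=672 / 19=35.37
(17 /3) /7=17 /21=0.81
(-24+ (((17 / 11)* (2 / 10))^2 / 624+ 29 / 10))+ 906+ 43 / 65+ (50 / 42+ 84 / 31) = 889.46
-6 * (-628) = 3768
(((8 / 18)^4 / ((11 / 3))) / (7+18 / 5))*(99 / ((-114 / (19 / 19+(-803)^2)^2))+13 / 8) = -8781272250392480 / 24225399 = -362482048.30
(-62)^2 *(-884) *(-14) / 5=47573344 / 5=9514668.80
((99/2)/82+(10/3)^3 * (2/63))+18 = 19.78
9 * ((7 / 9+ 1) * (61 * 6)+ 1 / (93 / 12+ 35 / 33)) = 6811716 / 1163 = 5857.02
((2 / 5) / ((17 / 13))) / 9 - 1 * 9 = -6859 / 765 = -8.97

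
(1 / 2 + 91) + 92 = 367 / 2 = 183.50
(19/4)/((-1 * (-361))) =1/76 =0.01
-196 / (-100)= 49 / 25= 1.96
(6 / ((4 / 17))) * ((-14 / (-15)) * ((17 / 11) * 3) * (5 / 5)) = 6069 / 55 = 110.35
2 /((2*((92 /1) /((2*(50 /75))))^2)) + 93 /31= 14284 /4761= 3.00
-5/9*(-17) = 85/9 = 9.44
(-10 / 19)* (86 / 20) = -43 / 19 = -2.26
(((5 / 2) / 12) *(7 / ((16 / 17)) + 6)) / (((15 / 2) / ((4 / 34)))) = 215 / 4896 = 0.04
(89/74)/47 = 89/3478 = 0.03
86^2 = 7396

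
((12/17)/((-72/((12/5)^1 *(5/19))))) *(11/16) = -11/2584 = -0.00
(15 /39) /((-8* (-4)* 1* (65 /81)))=81 /5408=0.01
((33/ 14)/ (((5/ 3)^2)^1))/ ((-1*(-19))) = 297/ 6650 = 0.04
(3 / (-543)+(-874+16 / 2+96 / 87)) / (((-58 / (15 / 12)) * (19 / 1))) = 22699355 / 23137592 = 0.98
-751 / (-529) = 1.42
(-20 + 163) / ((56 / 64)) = 1144 / 7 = 163.43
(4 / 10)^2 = 4 / 25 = 0.16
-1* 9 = -9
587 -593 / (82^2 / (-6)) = 1975273 / 3362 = 587.53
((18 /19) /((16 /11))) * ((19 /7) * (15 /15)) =99 /56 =1.77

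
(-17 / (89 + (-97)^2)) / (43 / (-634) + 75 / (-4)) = 10778 / 113315889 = 0.00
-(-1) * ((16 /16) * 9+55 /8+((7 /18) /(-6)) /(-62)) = 53153 /3348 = 15.88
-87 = -87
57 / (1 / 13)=741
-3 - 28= -31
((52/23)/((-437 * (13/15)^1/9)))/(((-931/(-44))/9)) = -213840/9357481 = -0.02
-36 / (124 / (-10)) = 90 / 31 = 2.90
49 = 49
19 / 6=3.17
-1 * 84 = -84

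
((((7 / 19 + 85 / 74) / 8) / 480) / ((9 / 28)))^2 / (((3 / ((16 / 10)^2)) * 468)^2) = 0.00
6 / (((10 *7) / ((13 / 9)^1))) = 13 / 105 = 0.12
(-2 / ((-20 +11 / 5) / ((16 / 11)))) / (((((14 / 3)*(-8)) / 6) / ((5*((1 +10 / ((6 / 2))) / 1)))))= -3900 / 6853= -0.57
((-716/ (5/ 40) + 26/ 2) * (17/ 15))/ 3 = -2159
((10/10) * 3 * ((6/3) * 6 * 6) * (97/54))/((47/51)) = 421.02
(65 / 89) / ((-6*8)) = -0.02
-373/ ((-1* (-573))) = -373/ 573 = -0.65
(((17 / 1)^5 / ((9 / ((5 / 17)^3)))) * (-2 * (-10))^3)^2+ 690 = 83521000000055890 / 81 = 1031123456790813.46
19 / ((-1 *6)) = -19 / 6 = -3.17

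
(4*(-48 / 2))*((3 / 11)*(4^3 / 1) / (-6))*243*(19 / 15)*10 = 9455616 / 11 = 859601.45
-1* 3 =-3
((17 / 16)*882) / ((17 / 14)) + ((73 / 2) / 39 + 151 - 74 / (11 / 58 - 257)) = 715654859 / 774540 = 923.97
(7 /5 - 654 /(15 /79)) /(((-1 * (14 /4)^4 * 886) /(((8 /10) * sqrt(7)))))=110176 * sqrt(7) /5318215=0.05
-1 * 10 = -10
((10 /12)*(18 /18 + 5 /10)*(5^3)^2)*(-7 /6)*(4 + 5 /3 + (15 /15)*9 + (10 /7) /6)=-24453125 /72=-339626.74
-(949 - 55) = -894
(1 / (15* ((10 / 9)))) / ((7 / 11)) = 33 / 350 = 0.09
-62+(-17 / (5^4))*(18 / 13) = -62.04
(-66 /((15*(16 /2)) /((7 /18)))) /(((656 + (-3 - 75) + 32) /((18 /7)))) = -11 /12200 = -0.00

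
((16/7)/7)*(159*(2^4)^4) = 166723584/49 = 3402522.12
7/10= 0.70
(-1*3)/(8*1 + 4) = -1/4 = -0.25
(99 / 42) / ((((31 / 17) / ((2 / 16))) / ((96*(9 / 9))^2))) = 323136 / 217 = 1489.11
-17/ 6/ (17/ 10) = -5/ 3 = -1.67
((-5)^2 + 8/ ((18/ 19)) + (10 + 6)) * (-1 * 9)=-445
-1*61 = -61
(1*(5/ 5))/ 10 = 1/ 10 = 0.10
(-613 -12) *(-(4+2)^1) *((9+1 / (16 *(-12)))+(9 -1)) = 2039375 / 32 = 63730.47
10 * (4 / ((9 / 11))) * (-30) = -4400 / 3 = -1466.67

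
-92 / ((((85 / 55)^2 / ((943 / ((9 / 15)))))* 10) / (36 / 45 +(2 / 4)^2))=-18370583 / 2890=-6356.60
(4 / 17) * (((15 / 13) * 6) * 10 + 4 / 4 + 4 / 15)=54988 / 3315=16.59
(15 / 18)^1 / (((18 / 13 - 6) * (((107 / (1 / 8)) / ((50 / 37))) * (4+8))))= -325 / 13682304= -0.00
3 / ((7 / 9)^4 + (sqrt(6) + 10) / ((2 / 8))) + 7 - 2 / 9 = 4073420262592 / 594074430585 - 516560652 * sqrt(6) / 66008270065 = 6.84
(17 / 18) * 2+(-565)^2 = 2873042 / 9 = 319226.89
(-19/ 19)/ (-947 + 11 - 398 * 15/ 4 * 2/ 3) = 1/ 1931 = 0.00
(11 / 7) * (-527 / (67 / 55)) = -318835 / 469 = -679.82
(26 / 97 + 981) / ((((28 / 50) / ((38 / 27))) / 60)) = 904238500 / 6111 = 147968.99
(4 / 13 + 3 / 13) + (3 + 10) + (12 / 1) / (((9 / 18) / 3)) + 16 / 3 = 3544 / 39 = 90.87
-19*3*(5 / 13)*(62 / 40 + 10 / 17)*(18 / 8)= -372951 / 3536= -105.47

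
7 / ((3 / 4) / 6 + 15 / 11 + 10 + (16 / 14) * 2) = 4312 / 8485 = 0.51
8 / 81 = 0.10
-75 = -75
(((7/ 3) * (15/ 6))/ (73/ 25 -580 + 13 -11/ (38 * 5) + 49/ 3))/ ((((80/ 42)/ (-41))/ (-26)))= -37216725/ 6244972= -5.96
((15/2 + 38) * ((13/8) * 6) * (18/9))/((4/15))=53235/16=3327.19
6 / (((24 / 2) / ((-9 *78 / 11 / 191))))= -0.17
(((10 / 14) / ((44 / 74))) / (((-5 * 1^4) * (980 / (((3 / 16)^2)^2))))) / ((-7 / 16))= 2997 / 4327178240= 0.00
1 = 1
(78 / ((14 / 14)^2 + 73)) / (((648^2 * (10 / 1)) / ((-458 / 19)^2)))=681733 / 4673881440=0.00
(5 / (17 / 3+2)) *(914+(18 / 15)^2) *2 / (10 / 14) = 961212 / 575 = 1671.67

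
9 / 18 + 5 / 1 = 11 / 2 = 5.50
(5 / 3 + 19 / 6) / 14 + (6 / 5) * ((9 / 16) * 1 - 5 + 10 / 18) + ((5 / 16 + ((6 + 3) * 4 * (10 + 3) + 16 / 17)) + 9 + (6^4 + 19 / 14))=50588263 / 28560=1771.30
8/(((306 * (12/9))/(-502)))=-502/51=-9.84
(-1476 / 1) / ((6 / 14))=-3444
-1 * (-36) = 36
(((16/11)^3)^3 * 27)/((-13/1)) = -1855425871872/30653319983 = -60.53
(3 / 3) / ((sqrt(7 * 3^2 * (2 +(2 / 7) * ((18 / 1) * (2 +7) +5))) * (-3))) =-sqrt(87) / 1566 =-0.01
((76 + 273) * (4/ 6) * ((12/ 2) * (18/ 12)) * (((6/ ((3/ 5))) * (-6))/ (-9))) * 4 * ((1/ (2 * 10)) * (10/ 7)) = 27920/ 7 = 3988.57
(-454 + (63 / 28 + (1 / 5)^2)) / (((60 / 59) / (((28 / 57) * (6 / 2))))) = -654.58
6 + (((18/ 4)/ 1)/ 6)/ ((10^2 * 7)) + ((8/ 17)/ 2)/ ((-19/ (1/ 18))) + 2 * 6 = 146515921/ 8139600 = 18.00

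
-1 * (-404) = 404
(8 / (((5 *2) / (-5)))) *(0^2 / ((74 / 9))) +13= 13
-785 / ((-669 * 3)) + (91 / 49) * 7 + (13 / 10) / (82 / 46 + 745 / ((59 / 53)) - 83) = 71496855389 / 5338238670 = 13.39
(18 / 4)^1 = 9 / 2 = 4.50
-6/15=-0.40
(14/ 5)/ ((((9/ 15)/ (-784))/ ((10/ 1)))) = -36586.67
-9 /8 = -1.12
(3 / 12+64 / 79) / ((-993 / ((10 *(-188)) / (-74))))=-78725 / 2902539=-0.03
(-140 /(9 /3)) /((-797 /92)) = 12880 /2391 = 5.39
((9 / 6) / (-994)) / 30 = -1 / 19880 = -0.00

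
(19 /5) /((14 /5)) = 19 /14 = 1.36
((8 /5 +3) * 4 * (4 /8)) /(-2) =-23 /5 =-4.60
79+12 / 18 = 239 / 3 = 79.67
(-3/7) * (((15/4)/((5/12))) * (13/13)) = -27/7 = -3.86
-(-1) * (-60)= -60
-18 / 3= -6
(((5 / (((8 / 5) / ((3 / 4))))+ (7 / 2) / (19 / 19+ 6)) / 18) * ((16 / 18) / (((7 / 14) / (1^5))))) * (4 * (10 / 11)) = 910 / 891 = 1.02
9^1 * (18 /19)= 162 /19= 8.53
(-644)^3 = -267089984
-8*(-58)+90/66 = 5119/11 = 465.36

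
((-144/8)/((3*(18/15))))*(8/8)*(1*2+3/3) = -15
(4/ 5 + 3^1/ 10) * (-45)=-99/ 2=-49.50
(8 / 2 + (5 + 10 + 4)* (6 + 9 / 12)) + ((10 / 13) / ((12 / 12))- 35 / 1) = 5097 / 52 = 98.02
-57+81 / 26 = -1401 / 26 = -53.88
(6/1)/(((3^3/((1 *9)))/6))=12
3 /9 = 1 /3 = 0.33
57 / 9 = 19 / 3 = 6.33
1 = 1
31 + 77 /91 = 414 /13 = 31.85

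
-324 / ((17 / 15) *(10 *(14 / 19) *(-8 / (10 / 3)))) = 7695 / 476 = 16.17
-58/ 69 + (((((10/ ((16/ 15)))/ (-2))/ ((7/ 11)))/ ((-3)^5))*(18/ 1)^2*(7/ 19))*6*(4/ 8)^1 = 52517/ 5244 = 10.01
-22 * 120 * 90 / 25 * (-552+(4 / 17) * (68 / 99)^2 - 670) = 383223488 / 33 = 11612832.97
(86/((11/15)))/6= 215/11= 19.55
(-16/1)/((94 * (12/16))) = -32/141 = -0.23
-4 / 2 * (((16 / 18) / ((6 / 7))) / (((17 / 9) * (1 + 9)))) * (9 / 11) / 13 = -84 / 12155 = -0.01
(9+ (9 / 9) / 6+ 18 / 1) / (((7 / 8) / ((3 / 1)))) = 652 / 7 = 93.14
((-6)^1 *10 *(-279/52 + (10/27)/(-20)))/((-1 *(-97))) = 37795/11349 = 3.33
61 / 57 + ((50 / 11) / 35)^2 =367369 / 337953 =1.09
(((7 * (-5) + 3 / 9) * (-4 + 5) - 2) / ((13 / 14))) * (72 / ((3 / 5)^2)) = -308000 / 39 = -7897.44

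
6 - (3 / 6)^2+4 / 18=215 / 36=5.97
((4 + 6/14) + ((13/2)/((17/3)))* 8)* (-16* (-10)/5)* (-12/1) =-621696/119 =-5224.34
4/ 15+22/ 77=58/ 105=0.55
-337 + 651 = 314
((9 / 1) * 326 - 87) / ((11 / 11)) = 2847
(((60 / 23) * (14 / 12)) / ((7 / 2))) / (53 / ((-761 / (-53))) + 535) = 3805 / 2357178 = 0.00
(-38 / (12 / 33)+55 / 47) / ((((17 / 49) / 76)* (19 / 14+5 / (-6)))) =-43212.85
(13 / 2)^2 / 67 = 169 / 268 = 0.63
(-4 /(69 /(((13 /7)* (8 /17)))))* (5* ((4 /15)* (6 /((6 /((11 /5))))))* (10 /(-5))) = 36608 /123165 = 0.30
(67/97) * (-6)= -402/97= -4.14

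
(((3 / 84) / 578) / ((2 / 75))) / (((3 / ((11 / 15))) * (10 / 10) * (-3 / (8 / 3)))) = -55 / 109242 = -0.00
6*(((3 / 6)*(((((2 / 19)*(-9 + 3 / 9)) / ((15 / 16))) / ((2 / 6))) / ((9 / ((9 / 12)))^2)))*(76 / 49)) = -208 / 2205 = -0.09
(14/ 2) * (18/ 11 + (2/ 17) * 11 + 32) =45724/ 187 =244.51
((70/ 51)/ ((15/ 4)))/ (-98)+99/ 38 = 105877/ 40698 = 2.60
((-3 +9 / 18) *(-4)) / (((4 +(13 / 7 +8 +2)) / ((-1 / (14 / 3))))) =-5 / 37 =-0.14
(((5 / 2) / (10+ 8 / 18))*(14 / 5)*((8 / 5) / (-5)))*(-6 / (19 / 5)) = 0.34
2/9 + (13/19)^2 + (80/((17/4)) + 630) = 35874601/55233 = 649.51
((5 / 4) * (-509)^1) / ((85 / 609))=-309981 / 68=-4558.54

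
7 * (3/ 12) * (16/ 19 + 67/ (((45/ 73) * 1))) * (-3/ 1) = -655543/ 1140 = -575.04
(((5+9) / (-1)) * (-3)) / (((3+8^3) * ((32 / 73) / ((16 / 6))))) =511 / 1030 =0.50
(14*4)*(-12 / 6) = -112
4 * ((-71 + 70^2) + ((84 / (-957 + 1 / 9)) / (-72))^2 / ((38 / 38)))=1432600964345 / 74166544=19316.00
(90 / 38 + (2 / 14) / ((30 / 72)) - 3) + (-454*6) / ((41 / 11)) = -19933932 / 27265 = -731.12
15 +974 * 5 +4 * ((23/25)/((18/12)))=4887.45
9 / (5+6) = 9 / 11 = 0.82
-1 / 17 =-0.06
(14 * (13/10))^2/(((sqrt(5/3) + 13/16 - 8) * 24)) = -54418/27425 - 37856 * sqrt(15)/411375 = -2.34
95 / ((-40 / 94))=-893 / 4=-223.25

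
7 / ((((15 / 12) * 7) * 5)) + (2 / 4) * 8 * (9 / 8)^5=1508993 / 204800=7.37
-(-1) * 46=46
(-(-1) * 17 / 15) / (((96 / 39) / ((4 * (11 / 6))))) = 3.38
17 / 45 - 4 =-163 / 45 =-3.62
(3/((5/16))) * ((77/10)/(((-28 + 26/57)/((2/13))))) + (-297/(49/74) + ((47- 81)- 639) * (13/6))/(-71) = 26.44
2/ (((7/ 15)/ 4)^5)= 1555200000/ 16807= 92532.87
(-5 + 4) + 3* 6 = 17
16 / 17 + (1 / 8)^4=65553 / 69632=0.94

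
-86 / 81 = -1.06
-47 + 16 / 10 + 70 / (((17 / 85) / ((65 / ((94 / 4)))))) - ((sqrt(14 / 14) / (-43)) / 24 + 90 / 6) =220132027 / 242520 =907.69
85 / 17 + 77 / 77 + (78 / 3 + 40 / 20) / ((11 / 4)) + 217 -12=2433 / 11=221.18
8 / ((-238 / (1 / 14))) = -2 / 833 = -0.00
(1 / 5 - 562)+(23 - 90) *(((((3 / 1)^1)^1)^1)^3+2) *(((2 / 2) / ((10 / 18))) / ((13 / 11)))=-228874 / 65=-3521.14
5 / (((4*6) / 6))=5 / 4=1.25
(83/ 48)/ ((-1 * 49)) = -83/ 2352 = -0.04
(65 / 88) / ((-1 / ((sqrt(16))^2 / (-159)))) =130 / 1749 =0.07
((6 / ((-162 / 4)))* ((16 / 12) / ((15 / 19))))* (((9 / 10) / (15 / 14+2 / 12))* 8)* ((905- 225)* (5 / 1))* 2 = -1157632 / 117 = -9894.29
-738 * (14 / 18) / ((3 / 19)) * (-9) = 32718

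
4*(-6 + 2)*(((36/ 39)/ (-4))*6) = 288/ 13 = 22.15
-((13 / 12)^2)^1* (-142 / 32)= 11999 / 2304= 5.21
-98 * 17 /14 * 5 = -595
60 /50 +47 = 241 /5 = 48.20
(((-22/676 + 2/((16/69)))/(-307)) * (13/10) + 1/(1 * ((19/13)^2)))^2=2476513721163889/13284886041606400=0.19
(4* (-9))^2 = 1296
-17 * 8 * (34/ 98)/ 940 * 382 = -220796/ 11515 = -19.17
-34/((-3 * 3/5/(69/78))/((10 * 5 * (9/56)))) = 48875/364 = 134.27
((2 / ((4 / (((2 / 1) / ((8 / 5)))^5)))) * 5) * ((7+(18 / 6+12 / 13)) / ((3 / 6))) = 1109375 / 6656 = 166.67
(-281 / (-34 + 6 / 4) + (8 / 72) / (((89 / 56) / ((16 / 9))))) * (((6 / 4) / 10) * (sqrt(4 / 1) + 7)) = 2054849 / 173550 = 11.84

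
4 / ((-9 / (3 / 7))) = -4 / 21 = -0.19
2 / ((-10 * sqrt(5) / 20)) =-4 * sqrt(5) / 5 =-1.79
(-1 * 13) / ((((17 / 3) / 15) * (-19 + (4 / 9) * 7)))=405 / 187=2.17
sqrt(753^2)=753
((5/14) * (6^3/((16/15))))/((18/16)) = 450/7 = 64.29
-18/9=-2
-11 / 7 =-1.57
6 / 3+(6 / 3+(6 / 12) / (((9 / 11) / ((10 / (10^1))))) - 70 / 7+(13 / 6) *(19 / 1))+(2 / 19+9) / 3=6637 / 171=38.81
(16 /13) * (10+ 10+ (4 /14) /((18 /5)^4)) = 14697890 /597051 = 24.62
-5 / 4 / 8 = -5 / 32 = -0.16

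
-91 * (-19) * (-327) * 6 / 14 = -242307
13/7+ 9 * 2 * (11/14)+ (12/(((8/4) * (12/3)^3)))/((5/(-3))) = 2551/160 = 15.94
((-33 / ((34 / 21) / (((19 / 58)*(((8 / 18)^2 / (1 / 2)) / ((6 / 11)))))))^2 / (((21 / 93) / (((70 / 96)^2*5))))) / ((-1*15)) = -1404991720825 / 76542935472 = -18.36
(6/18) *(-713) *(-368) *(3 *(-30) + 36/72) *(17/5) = -399217256/15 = -26614483.73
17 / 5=3.40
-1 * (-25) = 25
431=431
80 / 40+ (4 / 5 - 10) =-36 / 5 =-7.20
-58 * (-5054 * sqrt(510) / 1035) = 293132 * sqrt(510) / 1035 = 6395.99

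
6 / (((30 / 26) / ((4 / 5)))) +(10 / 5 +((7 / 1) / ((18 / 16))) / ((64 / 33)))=5621 / 600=9.37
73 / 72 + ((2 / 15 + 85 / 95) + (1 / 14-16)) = -664891 / 47880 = -13.89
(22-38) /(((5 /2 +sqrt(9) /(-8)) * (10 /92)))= -5888 /85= -69.27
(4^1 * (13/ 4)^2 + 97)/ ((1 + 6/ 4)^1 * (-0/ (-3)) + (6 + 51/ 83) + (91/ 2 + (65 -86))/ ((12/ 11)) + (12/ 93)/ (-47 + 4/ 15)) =6027875166/ 1258387883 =4.79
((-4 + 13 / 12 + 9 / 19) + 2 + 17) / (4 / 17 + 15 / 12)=64175 / 5757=11.15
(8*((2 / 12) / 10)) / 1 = 0.13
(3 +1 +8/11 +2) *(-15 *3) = -3330/11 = -302.73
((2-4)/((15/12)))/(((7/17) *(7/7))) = -136/35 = -3.89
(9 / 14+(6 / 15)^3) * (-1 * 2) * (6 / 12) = -1237 / 1750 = -0.71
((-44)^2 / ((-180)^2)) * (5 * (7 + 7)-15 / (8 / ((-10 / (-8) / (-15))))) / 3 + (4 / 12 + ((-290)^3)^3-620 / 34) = -9588643204210374240010908887 / 660960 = -14507145975869000000016.50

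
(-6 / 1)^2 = 36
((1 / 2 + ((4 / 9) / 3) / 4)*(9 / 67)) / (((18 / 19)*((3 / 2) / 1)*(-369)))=-551 / 4005126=-0.00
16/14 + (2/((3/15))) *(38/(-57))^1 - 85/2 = -2017/42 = -48.02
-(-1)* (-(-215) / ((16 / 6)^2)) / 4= 1935 / 256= 7.56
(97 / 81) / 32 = 97 / 2592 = 0.04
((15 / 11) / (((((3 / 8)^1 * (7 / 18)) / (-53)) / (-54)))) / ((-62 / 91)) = -13394160 / 341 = -39279.06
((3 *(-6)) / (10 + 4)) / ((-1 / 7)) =9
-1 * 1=-1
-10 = -10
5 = 5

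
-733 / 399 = -1.84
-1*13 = -13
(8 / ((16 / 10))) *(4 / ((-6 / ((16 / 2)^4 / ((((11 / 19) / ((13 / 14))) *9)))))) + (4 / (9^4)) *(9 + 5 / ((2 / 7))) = -1229221918 / 505197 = -2433.15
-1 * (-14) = 14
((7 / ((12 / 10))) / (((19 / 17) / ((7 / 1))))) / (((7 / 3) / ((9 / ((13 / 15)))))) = 80325 / 494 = 162.60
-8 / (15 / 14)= -112 / 15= -7.47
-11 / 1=-11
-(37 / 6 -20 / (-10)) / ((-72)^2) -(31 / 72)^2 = -5815 / 31104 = -0.19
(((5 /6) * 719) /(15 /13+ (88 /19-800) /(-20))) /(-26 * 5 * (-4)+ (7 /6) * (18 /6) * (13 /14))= 683050 /24410337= 0.03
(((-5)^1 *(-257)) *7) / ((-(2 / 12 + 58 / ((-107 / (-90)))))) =-5774790 / 31427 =-183.75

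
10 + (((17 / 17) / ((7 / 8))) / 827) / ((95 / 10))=1099926 / 109991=10.00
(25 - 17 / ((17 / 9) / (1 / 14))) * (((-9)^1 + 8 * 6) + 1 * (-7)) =5456 / 7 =779.43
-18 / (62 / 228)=-2052 / 31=-66.19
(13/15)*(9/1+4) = 169/15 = 11.27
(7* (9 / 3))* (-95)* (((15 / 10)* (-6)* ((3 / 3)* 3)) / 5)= 10773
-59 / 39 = -1.51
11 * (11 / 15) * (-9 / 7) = -363 / 35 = -10.37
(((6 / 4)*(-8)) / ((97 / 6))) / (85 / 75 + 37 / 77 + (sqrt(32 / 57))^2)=-0.34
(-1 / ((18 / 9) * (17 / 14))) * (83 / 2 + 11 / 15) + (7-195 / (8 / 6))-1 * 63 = -219.64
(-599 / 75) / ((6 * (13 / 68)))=-20366 / 2925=-6.96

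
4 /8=1 /2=0.50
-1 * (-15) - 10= 5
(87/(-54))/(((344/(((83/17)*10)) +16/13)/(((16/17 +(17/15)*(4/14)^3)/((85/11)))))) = -3641302379/149384884635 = -0.02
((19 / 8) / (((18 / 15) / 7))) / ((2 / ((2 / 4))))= 665 / 192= 3.46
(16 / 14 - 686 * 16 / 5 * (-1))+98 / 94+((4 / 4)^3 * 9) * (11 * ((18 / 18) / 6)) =7283683 / 3290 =2213.89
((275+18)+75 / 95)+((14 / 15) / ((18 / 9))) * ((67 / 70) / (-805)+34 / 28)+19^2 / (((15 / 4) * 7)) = 50491193 / 163875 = 308.11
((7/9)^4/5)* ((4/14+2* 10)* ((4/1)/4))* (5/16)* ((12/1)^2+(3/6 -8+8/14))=6676201/104976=63.60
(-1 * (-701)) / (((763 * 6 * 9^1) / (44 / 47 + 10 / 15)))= 79213 / 2904741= 0.03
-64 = -64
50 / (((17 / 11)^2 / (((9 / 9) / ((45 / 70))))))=84700 / 2601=32.56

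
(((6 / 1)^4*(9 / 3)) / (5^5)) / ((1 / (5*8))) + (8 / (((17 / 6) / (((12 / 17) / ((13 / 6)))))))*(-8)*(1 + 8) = -38662272 / 2348125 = -16.47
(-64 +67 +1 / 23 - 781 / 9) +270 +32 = 45181 / 207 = 218.27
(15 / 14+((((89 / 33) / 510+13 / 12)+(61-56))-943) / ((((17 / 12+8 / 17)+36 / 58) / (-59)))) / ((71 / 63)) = 2266381600419 / 115876970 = 19558.52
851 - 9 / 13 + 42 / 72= 850.89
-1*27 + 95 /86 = -2227 /86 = -25.90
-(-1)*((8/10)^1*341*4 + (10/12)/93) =3044473/2790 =1091.21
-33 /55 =-3 /5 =-0.60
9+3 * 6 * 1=27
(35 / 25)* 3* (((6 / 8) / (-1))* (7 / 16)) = -441 / 320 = -1.38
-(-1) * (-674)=-674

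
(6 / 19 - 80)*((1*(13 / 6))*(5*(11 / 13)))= -41635 / 57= -730.44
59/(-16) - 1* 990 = -15899/16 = -993.69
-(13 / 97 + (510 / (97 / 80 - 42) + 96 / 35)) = 106646279 / 11077885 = 9.63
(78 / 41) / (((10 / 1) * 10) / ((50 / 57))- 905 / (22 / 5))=-1716 / 82697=-0.02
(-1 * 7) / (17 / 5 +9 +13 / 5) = -0.47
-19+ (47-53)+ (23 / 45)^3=-2265958 / 91125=-24.87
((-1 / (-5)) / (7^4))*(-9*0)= 0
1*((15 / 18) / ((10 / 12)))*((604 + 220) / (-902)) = -0.91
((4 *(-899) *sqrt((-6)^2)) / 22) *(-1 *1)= 10788 / 11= 980.73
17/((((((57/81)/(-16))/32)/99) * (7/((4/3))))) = -31021056/133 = -233241.02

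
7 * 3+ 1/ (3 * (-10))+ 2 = 689/ 30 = 22.97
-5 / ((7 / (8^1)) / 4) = -160 / 7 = -22.86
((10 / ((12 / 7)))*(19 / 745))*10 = 665 / 447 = 1.49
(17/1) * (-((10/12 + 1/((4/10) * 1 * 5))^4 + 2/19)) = -85442/1539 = -55.52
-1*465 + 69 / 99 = -464.30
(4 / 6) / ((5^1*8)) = 1 / 60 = 0.02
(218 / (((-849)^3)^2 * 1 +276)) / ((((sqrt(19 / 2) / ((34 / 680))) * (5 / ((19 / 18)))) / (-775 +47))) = -19838 * sqrt(38) / 84261397853718602325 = -0.00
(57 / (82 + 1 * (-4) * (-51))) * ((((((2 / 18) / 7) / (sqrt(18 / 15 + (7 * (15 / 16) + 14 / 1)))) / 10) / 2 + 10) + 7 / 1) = 19 * sqrt(8705) / 52282230 + 969 / 286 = 3.39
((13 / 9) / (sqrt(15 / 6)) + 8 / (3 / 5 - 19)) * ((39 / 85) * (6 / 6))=-78 / 391 + 169 * sqrt(10) / 1275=0.22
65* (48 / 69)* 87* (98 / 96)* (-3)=-277095 / 23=-12047.61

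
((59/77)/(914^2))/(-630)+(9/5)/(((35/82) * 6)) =142416638993/202625299800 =0.70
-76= -76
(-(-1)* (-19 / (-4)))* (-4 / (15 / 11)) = -209 / 15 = -13.93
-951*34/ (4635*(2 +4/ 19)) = -102391/ 32445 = -3.16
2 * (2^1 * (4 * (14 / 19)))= 11.79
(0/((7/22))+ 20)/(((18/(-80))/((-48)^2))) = -204800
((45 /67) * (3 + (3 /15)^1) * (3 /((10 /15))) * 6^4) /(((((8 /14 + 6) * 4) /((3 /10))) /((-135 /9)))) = -3306744 /1541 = -2145.84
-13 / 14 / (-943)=13 / 13202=0.00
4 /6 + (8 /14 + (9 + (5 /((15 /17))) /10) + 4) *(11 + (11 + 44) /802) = 26468093 /168420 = 157.16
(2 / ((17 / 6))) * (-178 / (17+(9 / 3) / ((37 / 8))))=-7.12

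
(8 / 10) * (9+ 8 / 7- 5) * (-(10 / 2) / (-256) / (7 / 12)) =27 / 196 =0.14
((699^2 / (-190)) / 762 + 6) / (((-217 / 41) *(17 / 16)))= -2968236 / 6358255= -0.47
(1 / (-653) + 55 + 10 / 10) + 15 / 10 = 75093 / 1306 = 57.50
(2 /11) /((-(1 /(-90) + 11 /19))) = -3420 /10681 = -0.32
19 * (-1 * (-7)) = 133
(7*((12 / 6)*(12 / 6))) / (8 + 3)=28 / 11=2.55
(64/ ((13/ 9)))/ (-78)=-96/ 169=-0.57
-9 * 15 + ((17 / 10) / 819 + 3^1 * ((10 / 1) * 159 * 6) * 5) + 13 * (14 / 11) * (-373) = 12323730697 / 90090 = 136793.55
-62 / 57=-1.09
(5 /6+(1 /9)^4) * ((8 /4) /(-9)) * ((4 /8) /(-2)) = 0.05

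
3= 3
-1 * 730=-730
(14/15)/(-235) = -0.00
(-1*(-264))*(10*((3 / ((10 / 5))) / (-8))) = -495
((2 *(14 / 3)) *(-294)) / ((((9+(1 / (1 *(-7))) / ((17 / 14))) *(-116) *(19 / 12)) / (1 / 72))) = 5831 / 249603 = 0.02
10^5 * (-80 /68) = -2000000 /17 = -117647.06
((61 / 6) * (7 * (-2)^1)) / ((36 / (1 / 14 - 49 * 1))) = 41785 / 216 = 193.45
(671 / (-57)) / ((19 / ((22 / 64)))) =-0.21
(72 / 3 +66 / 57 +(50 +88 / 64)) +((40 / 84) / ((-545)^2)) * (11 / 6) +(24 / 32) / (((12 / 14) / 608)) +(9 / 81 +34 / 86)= 14897759256281 / 24461078040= 609.04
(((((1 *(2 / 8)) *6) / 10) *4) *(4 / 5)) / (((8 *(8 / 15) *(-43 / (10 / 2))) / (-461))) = 4149 / 688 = 6.03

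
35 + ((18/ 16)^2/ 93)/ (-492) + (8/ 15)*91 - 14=339367033/ 4880640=69.53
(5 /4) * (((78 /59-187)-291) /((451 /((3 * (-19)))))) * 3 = 6011505 /26609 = 225.92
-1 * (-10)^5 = 100000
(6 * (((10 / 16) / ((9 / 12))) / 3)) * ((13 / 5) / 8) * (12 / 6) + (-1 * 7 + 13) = 85 / 12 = 7.08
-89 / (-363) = 89 / 363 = 0.25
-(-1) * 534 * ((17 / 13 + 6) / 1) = 50730 / 13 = 3902.31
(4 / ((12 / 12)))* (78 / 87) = 104 / 29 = 3.59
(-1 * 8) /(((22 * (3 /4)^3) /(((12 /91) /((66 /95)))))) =-48640 /297297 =-0.16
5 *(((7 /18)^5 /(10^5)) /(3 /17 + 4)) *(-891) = -3142909 /33125760000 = -0.00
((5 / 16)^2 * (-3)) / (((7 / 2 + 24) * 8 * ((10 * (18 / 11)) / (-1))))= 1 / 12288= 0.00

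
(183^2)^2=1121513121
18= 18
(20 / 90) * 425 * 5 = 4250 / 9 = 472.22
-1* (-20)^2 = -400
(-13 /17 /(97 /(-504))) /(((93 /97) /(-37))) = -153.34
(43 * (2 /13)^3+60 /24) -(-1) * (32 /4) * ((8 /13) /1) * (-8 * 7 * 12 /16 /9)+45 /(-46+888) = -56229707 /2774811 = -20.26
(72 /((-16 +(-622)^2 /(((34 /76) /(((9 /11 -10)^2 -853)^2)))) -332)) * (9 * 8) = 107523504 /10598907099313091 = 0.00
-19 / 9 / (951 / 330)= -2090 / 2853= -0.73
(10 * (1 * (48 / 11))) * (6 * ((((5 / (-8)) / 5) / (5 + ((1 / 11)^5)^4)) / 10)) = -366954542690487277746 / 560624995777133341001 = -0.65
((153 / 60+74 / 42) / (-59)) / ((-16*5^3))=1811 / 49560000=0.00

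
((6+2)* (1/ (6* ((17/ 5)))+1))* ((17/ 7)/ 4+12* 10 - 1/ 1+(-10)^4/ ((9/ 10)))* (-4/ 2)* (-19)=11507353306/ 3213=3581498.07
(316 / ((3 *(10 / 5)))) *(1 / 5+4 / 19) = 2054 / 95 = 21.62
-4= -4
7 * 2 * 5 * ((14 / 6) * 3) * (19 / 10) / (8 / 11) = 1280.12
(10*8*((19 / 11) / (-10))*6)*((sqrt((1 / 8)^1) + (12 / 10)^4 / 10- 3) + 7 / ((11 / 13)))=-171800736 / 378125- 228*sqrt(2) / 11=-483.66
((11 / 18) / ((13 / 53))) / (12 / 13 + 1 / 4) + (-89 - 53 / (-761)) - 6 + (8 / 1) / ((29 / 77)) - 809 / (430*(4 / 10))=-158938545217 / 2083931532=-76.27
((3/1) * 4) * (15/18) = 10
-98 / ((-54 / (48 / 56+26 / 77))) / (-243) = -644 / 72171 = -0.01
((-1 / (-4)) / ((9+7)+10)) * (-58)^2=841 / 26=32.35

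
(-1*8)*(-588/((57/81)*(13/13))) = 127008/19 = 6684.63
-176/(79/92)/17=-16192/1343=-12.06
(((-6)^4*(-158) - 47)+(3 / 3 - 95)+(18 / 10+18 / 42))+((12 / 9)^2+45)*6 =-204626.10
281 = 281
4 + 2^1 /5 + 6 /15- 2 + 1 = 19 /5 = 3.80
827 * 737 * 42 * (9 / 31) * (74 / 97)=17048906028 / 3007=5669739.28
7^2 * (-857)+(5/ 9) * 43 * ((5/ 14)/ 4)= -21163397/ 504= -41990.87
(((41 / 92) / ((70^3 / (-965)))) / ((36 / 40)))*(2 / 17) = -7913 / 48280680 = -0.00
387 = 387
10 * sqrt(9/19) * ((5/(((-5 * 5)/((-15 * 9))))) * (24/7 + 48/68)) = 398520 * sqrt(19)/2261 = 768.29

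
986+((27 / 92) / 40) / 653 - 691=708896827 / 2403040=295.00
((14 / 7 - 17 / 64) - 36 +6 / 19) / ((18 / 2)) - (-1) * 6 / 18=-12545 / 3648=-3.44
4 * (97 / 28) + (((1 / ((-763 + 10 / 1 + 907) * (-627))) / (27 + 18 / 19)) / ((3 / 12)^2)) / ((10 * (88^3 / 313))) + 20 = 38914147577927 / 1149363008640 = 33.86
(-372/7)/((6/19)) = -1178/7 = -168.29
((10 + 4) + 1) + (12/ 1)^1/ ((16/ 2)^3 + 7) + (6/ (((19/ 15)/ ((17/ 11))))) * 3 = 1337261/ 36157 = 36.98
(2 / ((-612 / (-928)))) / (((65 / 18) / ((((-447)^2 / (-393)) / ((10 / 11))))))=-339941712 / 723775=-469.68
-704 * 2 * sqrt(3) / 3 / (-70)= 704 * sqrt(3) / 105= 11.61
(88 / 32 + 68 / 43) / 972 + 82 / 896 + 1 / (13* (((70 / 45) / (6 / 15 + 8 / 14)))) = 306734003 / 2129924160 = 0.14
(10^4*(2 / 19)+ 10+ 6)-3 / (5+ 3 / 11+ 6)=2517069 / 2356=1068.37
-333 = -333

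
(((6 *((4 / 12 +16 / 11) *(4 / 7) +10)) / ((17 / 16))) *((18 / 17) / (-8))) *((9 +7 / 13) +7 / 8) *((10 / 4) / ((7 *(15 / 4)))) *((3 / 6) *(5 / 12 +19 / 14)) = -205420191 / 28350322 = -7.25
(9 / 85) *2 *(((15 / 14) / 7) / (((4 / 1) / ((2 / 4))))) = 27 / 6664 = 0.00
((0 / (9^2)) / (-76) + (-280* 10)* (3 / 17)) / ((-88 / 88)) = 8400 / 17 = 494.12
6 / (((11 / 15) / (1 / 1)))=90 / 11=8.18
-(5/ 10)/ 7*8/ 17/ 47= -4/ 5593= -0.00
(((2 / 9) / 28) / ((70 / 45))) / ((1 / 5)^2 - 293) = -25 / 1435504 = -0.00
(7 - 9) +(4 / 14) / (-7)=-100 / 49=-2.04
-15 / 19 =-0.79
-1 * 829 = -829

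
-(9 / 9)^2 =-1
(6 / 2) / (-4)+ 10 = 37 / 4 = 9.25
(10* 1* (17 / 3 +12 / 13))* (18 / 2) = 7710 / 13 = 593.08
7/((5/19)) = 133/5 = 26.60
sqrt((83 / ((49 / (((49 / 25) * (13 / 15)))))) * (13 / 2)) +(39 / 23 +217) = 13 * sqrt(2490) / 150 +5030 / 23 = 223.02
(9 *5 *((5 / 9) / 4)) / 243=25 / 972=0.03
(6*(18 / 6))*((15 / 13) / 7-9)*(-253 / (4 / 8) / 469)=109296 / 637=171.58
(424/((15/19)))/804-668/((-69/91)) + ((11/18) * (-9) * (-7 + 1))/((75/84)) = 318506266/346725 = 918.61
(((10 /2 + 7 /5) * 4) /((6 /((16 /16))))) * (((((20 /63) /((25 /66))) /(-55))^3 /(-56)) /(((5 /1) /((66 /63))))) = 0.00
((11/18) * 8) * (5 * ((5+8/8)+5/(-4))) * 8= 8360/9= 928.89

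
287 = 287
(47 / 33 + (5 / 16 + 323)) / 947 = 171461 / 500016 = 0.34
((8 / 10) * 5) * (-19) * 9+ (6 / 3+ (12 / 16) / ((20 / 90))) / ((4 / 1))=-21845 / 32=-682.66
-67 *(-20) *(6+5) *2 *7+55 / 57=11762575 / 57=206360.96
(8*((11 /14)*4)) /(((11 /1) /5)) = 80 /7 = 11.43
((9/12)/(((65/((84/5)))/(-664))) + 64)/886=-10516/143975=-0.07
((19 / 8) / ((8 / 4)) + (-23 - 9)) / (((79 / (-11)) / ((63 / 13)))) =341649 / 16432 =20.79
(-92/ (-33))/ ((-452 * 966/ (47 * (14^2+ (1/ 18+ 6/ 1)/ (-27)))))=-4471909/ 76116348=-0.06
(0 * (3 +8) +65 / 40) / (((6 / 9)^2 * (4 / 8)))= 117 / 16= 7.31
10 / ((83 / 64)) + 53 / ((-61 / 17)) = -35743 / 5063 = -7.06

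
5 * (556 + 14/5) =2794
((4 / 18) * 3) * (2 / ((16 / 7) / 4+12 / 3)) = 7 / 24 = 0.29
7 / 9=0.78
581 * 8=4648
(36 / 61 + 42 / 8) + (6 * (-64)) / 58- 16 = -118739 / 7076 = -16.78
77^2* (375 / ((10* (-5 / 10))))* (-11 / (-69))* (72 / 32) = -14674275 / 92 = -159502.99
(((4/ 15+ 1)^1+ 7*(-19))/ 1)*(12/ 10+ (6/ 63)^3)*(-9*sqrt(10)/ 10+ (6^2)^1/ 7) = -439509824/ 540225+ 54938728*sqrt(10)/ 385875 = -363.34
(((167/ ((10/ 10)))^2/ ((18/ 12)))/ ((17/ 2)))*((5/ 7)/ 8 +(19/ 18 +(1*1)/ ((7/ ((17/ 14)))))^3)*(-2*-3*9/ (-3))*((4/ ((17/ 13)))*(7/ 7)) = -1936086602615932/ 8262136323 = -234332.44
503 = 503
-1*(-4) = 4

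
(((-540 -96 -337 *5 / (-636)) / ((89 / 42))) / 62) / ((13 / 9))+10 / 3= -93239 / 22811412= -0.00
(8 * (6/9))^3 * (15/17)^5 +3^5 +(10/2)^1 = 467324536/1419857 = 329.13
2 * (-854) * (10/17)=-17080/17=-1004.71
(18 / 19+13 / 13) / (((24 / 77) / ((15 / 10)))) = 2849 / 304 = 9.37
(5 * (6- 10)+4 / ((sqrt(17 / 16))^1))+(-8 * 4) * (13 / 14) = -348 / 7+16 * sqrt(17) / 17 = -45.83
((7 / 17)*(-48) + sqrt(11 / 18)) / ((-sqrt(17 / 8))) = sqrt(34)*(2016-17*sqrt(22)) / 867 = 13.02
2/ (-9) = -2/ 9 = -0.22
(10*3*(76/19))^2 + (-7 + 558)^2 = 318001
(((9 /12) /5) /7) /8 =3 /1120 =0.00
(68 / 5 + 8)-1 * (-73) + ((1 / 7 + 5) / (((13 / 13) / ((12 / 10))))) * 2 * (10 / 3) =4751 / 35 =135.74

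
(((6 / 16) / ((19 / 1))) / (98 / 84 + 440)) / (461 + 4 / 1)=3 / 31181660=0.00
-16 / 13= -1.23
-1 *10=-10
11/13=0.85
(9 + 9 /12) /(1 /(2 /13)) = 3 /2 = 1.50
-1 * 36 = -36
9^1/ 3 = 3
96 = 96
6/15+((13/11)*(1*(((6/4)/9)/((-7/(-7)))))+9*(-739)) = -6650.40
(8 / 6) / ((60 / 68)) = 68 / 45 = 1.51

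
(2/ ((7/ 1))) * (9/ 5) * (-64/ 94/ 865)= -576/ 1422925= -0.00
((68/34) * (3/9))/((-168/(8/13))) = -2/819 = -0.00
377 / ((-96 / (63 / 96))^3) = -129311 / 1073741824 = -0.00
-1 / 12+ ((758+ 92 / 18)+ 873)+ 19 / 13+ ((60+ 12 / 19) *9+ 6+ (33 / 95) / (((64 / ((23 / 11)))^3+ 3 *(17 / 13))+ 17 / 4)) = 2189.17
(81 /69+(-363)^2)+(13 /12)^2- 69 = 436198175 /3312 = 131702.35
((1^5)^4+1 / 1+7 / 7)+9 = 12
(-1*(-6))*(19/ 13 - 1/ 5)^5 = 22244390592/ 1160290625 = 19.17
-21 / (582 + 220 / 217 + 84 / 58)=-0.04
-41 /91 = -0.45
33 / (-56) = -33 / 56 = -0.59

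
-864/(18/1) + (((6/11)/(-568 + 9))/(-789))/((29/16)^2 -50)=-928317088496/19339939333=-48.00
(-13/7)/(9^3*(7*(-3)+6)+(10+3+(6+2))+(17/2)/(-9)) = 0.00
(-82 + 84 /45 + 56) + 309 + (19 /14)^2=842923 /2940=286.71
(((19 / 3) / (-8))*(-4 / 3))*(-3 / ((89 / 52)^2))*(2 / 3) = -51376 / 71289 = -0.72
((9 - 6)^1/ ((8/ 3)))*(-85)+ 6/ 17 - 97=-26149/ 136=-192.27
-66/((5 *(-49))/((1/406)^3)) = 33/8198118460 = 0.00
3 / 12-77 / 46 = -131 / 92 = -1.42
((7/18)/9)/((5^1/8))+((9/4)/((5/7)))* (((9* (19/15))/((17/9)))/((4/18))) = 23579591/275400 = 85.62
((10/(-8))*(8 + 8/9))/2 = -50/9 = -5.56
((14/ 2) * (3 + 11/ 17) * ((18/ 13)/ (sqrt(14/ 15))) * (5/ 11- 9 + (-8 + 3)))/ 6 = -13857 * sqrt(210)/ 2431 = -82.60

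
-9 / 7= -1.29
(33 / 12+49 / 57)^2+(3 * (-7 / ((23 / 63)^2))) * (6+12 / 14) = -29352420383 / 27499536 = -1067.38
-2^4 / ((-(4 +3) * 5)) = 16 / 35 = 0.46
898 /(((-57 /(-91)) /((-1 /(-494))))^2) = 0.01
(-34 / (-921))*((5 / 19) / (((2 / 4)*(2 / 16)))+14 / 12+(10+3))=35615 / 52497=0.68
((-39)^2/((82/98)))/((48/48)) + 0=74529/41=1817.78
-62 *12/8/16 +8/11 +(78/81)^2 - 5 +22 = 1647689/128304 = 12.84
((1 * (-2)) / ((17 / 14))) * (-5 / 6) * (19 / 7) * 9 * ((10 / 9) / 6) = 950 / 153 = 6.21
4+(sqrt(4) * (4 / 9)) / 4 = 38 / 9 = 4.22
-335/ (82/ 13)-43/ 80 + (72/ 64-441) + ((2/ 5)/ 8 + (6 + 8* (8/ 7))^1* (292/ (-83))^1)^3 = -9730516073849597039/ 64328324648000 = -151263.32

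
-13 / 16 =-0.81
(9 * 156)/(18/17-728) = -11934/6179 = -1.93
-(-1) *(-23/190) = -23/190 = -0.12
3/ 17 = 0.18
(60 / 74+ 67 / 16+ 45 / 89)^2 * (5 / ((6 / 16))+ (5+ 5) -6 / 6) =5634350265427 / 8328076032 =676.55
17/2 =8.50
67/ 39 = 1.72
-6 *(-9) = 54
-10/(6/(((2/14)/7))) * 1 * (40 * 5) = -1000/147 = -6.80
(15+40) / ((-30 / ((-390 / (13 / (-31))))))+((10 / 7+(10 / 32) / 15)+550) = -387593 / 336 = -1153.55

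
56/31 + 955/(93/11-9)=-325319/186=-1749.03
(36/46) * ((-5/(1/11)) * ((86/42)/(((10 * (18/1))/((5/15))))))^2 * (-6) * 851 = -8277973/47628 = -173.80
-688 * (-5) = 3440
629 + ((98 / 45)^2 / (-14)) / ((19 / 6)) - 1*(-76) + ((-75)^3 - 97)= -5402750647 / 12825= -421267.11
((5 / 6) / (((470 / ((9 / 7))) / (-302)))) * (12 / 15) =-906 / 1645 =-0.55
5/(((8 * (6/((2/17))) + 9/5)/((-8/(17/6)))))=-400/11611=-0.03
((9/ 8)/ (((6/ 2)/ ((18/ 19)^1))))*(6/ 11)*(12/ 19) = 486/ 3971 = 0.12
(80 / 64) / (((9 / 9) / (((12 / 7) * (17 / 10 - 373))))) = -11139 / 14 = -795.64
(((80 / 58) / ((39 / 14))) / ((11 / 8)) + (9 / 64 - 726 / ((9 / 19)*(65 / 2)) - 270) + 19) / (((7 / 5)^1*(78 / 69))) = -27255303853 / 144912768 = -188.08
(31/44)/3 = 31/132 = 0.23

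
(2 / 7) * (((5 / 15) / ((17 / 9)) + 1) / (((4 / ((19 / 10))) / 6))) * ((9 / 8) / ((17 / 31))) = 15903 / 8092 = 1.97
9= 9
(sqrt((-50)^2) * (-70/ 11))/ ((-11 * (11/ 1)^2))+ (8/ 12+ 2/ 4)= 123487/ 87846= 1.41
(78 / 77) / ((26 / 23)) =69 / 77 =0.90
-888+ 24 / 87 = -25744 / 29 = -887.72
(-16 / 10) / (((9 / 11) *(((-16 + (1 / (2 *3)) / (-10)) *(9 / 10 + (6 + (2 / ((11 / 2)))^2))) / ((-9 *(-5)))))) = 6388800 / 8177149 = 0.78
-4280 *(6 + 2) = -34240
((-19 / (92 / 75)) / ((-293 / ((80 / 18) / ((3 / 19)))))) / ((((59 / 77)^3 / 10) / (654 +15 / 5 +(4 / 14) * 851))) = 29773.98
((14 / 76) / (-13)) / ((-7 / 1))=0.00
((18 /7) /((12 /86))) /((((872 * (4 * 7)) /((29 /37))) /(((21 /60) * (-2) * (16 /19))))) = -3741 /10727780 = -0.00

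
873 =873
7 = 7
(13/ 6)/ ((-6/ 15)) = -65/ 12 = -5.42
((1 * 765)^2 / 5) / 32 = 117045 / 32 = 3657.66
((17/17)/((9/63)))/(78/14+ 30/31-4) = 1519/551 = 2.76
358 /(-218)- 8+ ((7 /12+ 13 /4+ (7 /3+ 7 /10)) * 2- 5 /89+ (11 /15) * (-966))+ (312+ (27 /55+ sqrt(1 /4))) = -1252917773 /3201330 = -391.37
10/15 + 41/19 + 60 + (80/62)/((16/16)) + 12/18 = 114469/1767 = 64.78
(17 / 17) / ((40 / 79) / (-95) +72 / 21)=10507 / 35968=0.29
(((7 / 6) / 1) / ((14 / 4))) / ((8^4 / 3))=1 / 4096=0.00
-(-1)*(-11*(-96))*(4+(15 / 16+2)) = 7326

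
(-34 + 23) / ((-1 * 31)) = 0.35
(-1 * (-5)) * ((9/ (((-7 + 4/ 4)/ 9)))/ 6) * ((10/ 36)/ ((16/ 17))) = -425/ 128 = -3.32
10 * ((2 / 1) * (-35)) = -700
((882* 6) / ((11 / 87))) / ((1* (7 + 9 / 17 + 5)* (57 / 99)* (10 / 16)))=62614944 / 6745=9283.16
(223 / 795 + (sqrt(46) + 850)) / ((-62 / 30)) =-675973 / 1643-15*sqrt(46) / 31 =-414.71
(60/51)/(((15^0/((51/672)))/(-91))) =-65/8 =-8.12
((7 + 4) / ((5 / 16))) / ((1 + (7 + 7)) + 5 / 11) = 968 / 425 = 2.28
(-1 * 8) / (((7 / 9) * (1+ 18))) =-72 / 133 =-0.54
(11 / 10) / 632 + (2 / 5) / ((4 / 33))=20867 / 6320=3.30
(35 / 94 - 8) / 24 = -239 / 752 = -0.32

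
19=19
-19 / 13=-1.46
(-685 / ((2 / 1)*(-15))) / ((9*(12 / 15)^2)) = 3425 / 864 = 3.96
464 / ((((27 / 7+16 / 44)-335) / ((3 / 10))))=-8932 / 21225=-0.42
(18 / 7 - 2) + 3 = 25 / 7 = 3.57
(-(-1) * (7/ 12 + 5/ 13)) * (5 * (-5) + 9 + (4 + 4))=-302/ 39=-7.74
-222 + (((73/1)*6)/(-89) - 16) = -21620/89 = -242.92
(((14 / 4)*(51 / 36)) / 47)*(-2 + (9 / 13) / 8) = -23681 / 117312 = -0.20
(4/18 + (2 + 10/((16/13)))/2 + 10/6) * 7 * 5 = 35035/144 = 243.30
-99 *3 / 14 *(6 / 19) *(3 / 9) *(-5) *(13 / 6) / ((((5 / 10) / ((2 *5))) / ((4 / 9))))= 28600 / 133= 215.04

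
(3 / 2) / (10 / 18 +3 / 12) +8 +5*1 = 431 / 29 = 14.86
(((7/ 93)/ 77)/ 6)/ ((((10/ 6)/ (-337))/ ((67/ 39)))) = -22579/ 398970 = -0.06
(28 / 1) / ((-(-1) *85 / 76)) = 2128 / 85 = 25.04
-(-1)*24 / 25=24 / 25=0.96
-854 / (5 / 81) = -69174 / 5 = -13834.80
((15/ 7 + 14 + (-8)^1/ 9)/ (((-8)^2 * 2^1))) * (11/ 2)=10571/ 16128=0.66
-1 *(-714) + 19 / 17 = 12157 / 17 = 715.12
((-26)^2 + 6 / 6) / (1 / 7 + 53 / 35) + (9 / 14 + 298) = 143557 / 203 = 707.18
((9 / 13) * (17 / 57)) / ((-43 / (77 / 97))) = -3927 / 1030237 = -0.00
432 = 432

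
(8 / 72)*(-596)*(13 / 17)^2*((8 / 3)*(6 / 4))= -402896 / 2601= -154.90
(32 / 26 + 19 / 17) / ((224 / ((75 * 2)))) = 1.57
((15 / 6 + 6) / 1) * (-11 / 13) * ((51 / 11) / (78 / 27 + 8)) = -7803 / 2548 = -3.06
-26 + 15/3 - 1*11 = -32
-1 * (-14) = 14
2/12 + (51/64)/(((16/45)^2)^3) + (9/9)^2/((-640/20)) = 1270912348241/3221225472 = 394.54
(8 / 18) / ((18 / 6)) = 4 / 27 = 0.15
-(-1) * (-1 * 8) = -8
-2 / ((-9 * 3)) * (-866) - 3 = -1813 / 27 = -67.15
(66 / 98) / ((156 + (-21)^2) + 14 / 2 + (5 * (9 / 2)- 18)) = 66 / 59633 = 0.00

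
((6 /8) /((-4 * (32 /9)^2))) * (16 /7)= -243 /7168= -0.03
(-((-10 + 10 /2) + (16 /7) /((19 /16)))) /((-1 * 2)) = -409 /266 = -1.54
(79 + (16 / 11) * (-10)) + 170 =2579 / 11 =234.45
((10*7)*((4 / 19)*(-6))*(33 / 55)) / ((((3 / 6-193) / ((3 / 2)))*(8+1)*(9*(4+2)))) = 8 / 9405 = 0.00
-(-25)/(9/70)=1750/9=194.44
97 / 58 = 1.67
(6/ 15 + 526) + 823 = 6747/ 5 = 1349.40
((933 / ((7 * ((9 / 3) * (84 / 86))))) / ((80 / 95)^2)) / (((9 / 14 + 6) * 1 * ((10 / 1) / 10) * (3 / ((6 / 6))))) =4827653 / 1499904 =3.22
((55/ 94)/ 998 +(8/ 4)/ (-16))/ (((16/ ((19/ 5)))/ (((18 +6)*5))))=-1330551/ 375248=-3.55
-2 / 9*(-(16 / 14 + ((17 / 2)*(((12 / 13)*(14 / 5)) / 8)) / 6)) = 971 / 2730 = 0.36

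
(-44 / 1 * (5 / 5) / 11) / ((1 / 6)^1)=-24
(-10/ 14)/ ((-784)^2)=-5/ 4302592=-0.00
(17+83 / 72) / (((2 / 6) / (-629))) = -822103 / 24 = -34254.29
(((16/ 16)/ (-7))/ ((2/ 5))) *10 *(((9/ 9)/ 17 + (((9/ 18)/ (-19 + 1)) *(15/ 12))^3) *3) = -74596475/ 118444032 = -0.63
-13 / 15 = -0.87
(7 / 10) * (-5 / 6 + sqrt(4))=49 / 60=0.82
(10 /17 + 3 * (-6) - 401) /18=-2371 /102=-23.25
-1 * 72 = -72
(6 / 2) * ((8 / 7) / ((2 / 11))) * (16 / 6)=352 / 7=50.29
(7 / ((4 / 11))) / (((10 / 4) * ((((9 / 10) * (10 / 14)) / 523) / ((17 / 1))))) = 4792249 / 45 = 106494.42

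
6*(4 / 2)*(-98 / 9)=-392 / 3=-130.67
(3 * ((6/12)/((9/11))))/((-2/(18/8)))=-33/16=-2.06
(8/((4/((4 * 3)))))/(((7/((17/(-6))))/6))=-408/7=-58.29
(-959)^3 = -881974079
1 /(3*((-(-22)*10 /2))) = 1 /330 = 0.00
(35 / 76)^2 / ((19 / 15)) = 18375 / 109744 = 0.17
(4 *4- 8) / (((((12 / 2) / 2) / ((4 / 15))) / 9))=32 / 5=6.40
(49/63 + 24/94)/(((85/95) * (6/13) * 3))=0.83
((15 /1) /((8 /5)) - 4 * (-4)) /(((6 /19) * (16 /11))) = 42427 /768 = 55.24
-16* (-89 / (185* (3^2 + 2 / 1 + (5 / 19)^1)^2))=128516 / 2118065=0.06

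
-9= -9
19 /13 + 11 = 162 /13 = 12.46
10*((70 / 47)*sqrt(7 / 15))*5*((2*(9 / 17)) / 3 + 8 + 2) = 123200*sqrt(105) / 2397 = 526.67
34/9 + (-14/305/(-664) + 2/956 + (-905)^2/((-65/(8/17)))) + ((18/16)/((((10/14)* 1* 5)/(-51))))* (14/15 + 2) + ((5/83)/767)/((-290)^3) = -20685905569746638273737/3463272120381723000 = -5972.94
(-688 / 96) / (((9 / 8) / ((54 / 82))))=-4.20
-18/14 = -9/7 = -1.29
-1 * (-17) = 17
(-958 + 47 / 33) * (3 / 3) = -31567 / 33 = -956.58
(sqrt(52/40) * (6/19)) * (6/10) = 9 * sqrt(130)/475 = 0.22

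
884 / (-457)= -884 / 457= -1.93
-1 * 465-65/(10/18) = -582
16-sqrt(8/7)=16-2 * sqrt(14)/7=14.93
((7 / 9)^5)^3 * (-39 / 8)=-0.11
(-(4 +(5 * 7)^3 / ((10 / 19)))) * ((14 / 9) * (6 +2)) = -1013805.33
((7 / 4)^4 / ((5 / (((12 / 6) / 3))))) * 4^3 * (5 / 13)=2401 / 78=30.78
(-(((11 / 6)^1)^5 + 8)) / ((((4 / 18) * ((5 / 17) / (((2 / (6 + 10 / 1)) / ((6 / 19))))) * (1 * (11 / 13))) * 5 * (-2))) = 937464541 / 45619200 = 20.55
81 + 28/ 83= 6751/ 83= 81.34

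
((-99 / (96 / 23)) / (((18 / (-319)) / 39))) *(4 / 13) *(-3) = -15132.56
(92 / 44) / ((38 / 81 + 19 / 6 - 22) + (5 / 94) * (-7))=-87561 / 784630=-0.11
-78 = -78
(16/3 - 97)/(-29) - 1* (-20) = 2015/87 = 23.16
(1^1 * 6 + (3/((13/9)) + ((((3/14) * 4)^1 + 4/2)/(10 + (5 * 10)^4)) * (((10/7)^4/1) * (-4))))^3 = 610730133456287386522857609944875/1159078197820973881406829634943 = 526.91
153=153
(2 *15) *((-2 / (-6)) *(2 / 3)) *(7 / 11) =140 / 33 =4.24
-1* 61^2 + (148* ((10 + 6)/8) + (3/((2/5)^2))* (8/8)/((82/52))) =-279875/82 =-3413.11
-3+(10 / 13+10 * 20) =2571 / 13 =197.77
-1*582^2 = -338724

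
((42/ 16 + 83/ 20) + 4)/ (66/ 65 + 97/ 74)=4.63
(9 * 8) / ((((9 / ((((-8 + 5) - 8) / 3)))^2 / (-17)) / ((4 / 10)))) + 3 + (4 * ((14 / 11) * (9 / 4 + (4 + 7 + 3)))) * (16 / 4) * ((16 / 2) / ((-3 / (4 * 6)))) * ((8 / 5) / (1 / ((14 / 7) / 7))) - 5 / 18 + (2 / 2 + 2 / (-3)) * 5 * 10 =-86813069 / 8910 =-9743.33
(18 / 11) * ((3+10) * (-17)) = -3978 / 11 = -361.64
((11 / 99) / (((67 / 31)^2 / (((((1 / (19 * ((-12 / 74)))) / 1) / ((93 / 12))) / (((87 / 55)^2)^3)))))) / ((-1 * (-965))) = -12699877918750 / 192725772548757663609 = -0.00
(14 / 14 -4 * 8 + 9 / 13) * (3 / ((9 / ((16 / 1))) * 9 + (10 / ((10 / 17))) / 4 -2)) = -6304 / 507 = -12.43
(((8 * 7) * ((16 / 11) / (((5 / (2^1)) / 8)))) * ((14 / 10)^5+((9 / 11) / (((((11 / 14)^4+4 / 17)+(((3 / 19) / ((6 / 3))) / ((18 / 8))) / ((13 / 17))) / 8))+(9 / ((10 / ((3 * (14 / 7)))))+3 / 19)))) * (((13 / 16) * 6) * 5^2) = 304573581024256217856 / 460521525344375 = 661366.66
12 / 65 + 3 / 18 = 137 / 390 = 0.35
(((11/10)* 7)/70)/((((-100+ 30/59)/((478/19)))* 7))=-155111/39035500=-0.00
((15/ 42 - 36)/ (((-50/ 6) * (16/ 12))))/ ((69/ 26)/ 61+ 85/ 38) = 67665897/ 48101200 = 1.41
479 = 479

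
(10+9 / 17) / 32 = 179 / 544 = 0.33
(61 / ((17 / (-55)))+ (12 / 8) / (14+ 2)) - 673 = -473421 / 544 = -870.26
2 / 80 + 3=121 / 40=3.02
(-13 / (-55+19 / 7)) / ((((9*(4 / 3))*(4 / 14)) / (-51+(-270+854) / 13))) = -3871 / 8784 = -0.44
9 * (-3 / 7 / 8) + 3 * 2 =309 / 56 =5.52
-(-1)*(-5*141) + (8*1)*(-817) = -7241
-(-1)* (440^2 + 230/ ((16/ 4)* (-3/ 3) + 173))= 193601.36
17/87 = 0.20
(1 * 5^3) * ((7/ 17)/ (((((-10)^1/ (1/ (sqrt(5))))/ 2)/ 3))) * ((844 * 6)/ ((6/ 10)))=-886200 * sqrt(5)/ 17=-116564.91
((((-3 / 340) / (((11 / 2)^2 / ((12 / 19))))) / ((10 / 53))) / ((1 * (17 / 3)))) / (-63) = 318 / 116271925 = 0.00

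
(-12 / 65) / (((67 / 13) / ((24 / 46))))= -144 / 7705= -0.02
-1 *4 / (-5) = 4 / 5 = 0.80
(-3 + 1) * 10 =-20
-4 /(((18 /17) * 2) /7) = -119 /9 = -13.22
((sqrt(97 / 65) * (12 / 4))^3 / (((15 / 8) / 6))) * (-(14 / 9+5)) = -274704 * sqrt(6305) / 21125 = -1032.55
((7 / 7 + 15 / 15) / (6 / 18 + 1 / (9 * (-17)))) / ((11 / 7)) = 1071 / 275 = 3.89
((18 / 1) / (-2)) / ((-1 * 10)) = 9 / 10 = 0.90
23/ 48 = 0.48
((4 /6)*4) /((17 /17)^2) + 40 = 128 /3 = 42.67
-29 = -29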